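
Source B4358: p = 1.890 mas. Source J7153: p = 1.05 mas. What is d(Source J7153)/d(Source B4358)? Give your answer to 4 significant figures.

Since d = 1/p, d_B/d_A = p_A/p_B.
= 1.890 / 1.05 = 1.8.

1.800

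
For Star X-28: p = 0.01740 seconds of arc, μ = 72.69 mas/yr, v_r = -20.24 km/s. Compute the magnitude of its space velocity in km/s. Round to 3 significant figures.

d = 1/p = 1/0.01740″ = 57.471 pc.
μ = 72.69 mas/yr = 0.07269 ″/yr.
v_t = 4.740 μ d = 4.740 × 0.07269 × 57.471 = 19.802 km/s.
v = √(v_r² + v_t²) = √((-20.24)² + 19.802²) = √801.777 = 28.316 km/s.

28.3 km/s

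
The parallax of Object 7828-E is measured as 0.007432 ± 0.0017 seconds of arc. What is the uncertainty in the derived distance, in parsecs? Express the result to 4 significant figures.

d = 1/p, so σ_d = σ_p / p².
σ_d = 0.00170 / (0.007432)² = 0.00170 / 0.000055235 = 30.778 pc.

30.78 pc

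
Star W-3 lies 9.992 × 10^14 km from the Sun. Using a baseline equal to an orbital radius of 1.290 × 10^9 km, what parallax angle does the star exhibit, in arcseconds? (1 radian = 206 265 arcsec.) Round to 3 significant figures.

θ ≈ B/d = (1.290 × 10^9) / (9.992 × 10^14) = 1.2910 × 10^-6 rad.
In arcseconds: 1.2910 × 10^-6 × 206265 = 0.26629″.

0.266 arcsec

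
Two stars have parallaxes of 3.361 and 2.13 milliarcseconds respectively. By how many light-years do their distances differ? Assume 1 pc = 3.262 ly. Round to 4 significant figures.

560.9 ly

d_A = 1/0.003361″ = 297.53 pc; d_B = 1/0.002130″ = 469.48 pc.
|d_B − d_A| = |469.48 − 297.53| = 171.95 pc = 171.95 × 3.262 ly = 560.9 ly.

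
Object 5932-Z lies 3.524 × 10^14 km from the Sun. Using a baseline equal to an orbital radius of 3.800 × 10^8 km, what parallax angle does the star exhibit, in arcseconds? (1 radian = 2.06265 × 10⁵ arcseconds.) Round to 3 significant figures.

θ ≈ B/d = (3.800 × 10^8) / (3.524 × 10^14) = 1.0783 × 10^-6 rad.
In arcseconds: 1.0783 × 10^-6 × 206265 = 0.22242″.

0.222 arcsec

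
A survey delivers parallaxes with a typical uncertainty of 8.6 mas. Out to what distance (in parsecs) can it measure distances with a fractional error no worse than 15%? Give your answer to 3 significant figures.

σ_d/d = σ_p/p, so the condition is σ_p/p ≤ 0.15, i.e. p ≥ σ_p/0.15.
p_min = 8.6/0.15 = 57.333 mas = 0.057333 arcsec.
d_max = 1/p_min = 1/0.057333 = 17.442 pc.

17.4 pc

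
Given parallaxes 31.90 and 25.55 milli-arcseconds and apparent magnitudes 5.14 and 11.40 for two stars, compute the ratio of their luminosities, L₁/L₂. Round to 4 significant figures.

L₁/L₂ = 204.7

d₁ = 1/p₁ = 1/0.03190″ = 31.348 pc; d₂ = 1/p₂ = 1/0.02555″ = 39.139 pc.
M₁ = m₁ − 5 log₁₀ d₁ + 5 = 5.14 − 7.4810 + 5 = 2.6590.
M₂ = 11.40 − 7.9630 + 5 = 8.4370.
L₁/L₂ = 10^(0.4(M₂ − M₁)) = 10^(0.4 × 5.7780) = 10^2.31120 = 204.74.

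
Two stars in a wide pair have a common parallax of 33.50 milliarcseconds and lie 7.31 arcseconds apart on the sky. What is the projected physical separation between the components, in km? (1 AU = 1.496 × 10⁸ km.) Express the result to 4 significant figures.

3.264 × 10^10 km

d = 1/p = 1/0.03350″ = 29.851 pc.
At distance d (pc), an angle of θ arcsec spans θ·d AU: s = 7.31 × 29.851 = 218.21 AU.
= 218.21 × 1.496 × 10⁸ km = 3.2644 × 10^10 km.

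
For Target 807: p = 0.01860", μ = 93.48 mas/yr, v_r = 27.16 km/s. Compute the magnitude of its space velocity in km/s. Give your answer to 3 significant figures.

d = 1/p = 1/0.01860″ = 53.763 pc.
μ = 93.48 mas/yr = 0.09348 ″/yr.
v_t = 4.740 μ d = 4.740 × 0.09348 × 53.763 = 23.822 km/s.
v = √(v_r² + v_t²) = √(27.16² + 23.822²) = √1305.15 = 36.127 km/s.

36.1 km/s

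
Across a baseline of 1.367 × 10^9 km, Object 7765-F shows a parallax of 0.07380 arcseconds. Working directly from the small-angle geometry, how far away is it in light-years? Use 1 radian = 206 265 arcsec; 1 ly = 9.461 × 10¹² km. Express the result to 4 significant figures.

403.8 ly

θ = 0.07380″ = 0.07380/206265 = 3.5779 × 10^-7 rad.
d = B/θ = (1.367 × 10^9) / (3.5779 × 10^-7) = 3.8207 × 10^15 km = (3.8207 × 10^15) / (9.461 × 10^12) ly = 403.84 ly.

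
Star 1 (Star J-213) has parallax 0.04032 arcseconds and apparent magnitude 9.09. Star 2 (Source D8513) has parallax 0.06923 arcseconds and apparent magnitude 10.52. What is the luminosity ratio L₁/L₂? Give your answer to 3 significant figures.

L₁/L₂ = 11.0

d₁ = 1/p₁ = 1/0.04032″ = 24.802 pc; d₂ = 1/p₂ = 1/0.06923″ = 14.445 pc.
M₁ = m₁ − 5 log₁₀ d₁ + 5 = 9.09 − 6.9724 + 5 = 7.1176.
M₂ = 10.52 − 5.7986 + 5 = 9.7214.
L₁/L₂ = 10^(0.4(M₂ − M₁)) = 10^(0.4 × 2.6038) = 10^1.04152 = 11.003.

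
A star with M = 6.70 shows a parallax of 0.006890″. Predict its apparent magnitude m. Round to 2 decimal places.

m = 12.51

d = 1/p = 1/0.006890″ = 145.14 pc.
m − M = 5 log₁₀ d − 5 = 5 log₁₀(145.14) − 5 = 10.8089 − 5 = 5.8089.
m = M + (m − M) = 6.70 + 5.8089 = 12.51.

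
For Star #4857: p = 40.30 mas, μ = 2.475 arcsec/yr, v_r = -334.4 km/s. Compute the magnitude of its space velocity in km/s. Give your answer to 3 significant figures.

443 km/s

d = 1/p = 1/0.04030″ = 24.814 pc.
v_t = 4.740 μ d = 4.740 × 2.475 × 24.814 = 291.11 km/s.
v = √(v_r² + v_t²) = √((-334.4)² + 291.11²) = √196568 = 443.36 km/s.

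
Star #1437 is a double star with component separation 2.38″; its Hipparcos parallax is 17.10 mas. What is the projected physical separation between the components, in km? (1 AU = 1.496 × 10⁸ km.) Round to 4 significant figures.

d = 1/p = 1/0.01710″ = 58.48 pc.
At distance d (pc), an angle of θ arcsec spans θ·d AU: s = 2.38 × 58.48 = 139.18 AU.
= 139.18 × 1.496 × 10⁸ km = 2.0821 × 10^10 km.

2.082 × 10^10 km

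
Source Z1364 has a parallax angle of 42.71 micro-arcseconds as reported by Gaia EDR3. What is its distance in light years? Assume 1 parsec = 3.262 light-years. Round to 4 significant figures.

76380 light years

p = 42.71 micro-arcseconds = 0.00004271 arcsec.
d = 1/p = 1/0.00004271 = 23414 pc.
In light-years: 23414 × 3.262 = 76376 ly.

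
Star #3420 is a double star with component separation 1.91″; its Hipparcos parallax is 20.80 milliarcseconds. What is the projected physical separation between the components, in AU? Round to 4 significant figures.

d = 1/p = 1/0.02080″ = 48.077 pc.
At distance d (pc), an angle of θ arcsec spans θ·d AU: s = 1.91 × 48.077 = 91.827 AU.

91.83 AU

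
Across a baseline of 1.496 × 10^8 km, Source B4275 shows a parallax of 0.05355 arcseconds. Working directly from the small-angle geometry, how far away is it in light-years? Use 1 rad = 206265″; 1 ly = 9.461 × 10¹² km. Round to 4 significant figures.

60.91 ly

θ = 0.05355″ = 0.05355/206265 = 2.5962 × 10^-7 rad.
d = B/θ = (1.496 × 10^8) / (2.5962 × 10^-7) = 5.7623 × 10^14 km = (5.7623 × 10^14) / (9.461 × 10^12) ly = 60.906 ly.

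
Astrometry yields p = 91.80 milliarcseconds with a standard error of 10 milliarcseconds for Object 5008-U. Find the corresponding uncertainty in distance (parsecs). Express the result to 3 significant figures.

1.19 pc

d = 1/p, so σ_d = σ_p / p².
σ_d = 0.0100 / (0.09180)² = 0.0100 / 0.0084272 = 1.1866 pc.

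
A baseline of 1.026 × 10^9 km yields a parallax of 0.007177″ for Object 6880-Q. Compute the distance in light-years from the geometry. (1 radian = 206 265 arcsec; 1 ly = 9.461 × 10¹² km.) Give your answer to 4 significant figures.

θ = 0.007177″ = 0.007177/206265 = 3.4795 × 10^-8 rad.
d = B/θ = (1.026 × 10^9) / (3.4795 × 10^-8) = 2.9487 × 10^16 km = (2.9487 × 10^16) / (9.461 × 10^12) ly = 3116.7 ly.

3117 ly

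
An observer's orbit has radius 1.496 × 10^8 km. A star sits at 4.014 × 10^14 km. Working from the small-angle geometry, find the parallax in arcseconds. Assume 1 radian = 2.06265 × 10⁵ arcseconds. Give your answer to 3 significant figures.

θ ≈ B/d = (1.496 × 10^8) / (4.014 × 10^14) = 3.7270 × 10^-7 rad.
In arcseconds: 3.7270 × 10^-7 × 206265 = 0.076875″.

0.0769 arcsec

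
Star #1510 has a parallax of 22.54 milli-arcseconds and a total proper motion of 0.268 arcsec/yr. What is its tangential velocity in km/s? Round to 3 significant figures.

d = 1/p = 1/0.02254″ = 44.366 pc.
v_t = 4.74 × μ × d = 4.74 × 0.268 × 44.366 = 56.359 km/s.

56.4 km/s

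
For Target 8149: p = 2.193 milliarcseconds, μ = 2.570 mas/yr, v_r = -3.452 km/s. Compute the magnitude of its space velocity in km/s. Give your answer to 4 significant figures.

6.540 km/s

d = 1/p = 1/0.002193″ = 456 pc.
μ = 2.570 mas/yr = 0.002570 ″/yr.
v_t = 4.740 μ d = 4.740 × 0.002570 × 456 = 5.5549 km/s.
v = √(v_r² + v_t²) = √((-3.452)² + 5.5549²) = √42.7732 = 6.5401 km/s.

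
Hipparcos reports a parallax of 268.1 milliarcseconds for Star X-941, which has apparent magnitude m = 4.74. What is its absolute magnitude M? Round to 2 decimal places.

M = 6.88

d = 1/p = 1/0.2681″ = 3.73 pc.
m − M = 5 log₁₀(3.73) − 5 = 2.8585 − 5 = -2.1415.
M = m − (m − M) = 4.74 − (-2.1415) = 6.88.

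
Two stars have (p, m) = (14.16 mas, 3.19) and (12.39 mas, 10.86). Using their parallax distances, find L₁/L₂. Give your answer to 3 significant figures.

L₁/L₂ = 895

d₁ = 1/p₁ = 1/0.01416″ = 70.621 pc; d₂ = 1/p₂ = 1/0.01239″ = 80.71 pc.
M₁ = m₁ − 5 log₁₀ d₁ + 5 = 3.19 − 9.2447 + 5 = -1.0547.
M₂ = 10.86 − 9.5346 + 5 = 6.3254.
L₁/L₂ = 10^(0.4(M₂ − M₁)) = 10^(0.4 × 7.3801) = 10^2.95204 = 895.45.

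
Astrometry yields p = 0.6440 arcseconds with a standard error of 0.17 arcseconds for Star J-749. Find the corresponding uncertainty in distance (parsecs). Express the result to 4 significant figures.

d = 1/p, so σ_d = σ_p / p².
σ_d = 0.170 / (0.6440)² = 0.170 / 0.41474 = 0.4099 pc.

0.4099 pc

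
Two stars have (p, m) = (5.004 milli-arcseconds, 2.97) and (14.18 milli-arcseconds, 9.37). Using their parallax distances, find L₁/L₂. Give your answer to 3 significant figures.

d₁ = 1/p₁ = 1/0.005004″ = 199.84 pc; d₂ = 1/p₂ = 1/0.01418″ = 70.522 pc.
M₁ = m₁ − 5 log₁₀ d₁ + 5 = 2.97 − 11.5034 + 5 = -3.5334.
M₂ = 9.37 − 9.2416 + 5 = 5.1284.
L₁/L₂ = 10^(0.4(M₂ − M₁)) = 10^(0.4 × 8.6618) = 10^3.46472 = 2915.5.

L₁/L₂ = 2920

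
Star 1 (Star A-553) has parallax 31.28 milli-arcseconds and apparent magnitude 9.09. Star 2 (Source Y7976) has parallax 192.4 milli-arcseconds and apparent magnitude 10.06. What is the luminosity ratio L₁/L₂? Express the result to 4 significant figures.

L₁/L₂ = 92.44

d₁ = 1/p₁ = 1/0.03128″ = 31.969 pc; d₂ = 1/p₂ = 1/0.1924″ = 5.1975 pc.
M₁ = m₁ − 5 log₁₀ d₁ + 5 = 9.09 − 7.5236 + 5 = 6.5664.
M₂ = 10.06 − 3.5790 + 5 = 11.4810.
L₁/L₂ = 10^(0.4(M₂ − M₁)) = 10^(0.4 × 4.9146) = 10^1.96584 = 92.436.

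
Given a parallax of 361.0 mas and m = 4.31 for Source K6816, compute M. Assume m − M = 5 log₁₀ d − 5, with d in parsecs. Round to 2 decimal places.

d = 1/p = 1/0.3610″ = 2.7701 pc.
m − M = 5 log₁₀(2.7701) − 5 = 2.2125 − 5 = -2.7875.
M = m − (m − M) = 4.31 − (-2.7875) = 7.10.

M = 7.10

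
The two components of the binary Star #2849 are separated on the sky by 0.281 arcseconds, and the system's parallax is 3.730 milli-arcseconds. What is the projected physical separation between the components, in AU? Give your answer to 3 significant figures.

75.3 AU

d = 1/p = 1/0.003730″ = 268.1 pc.
At distance d (pc), an angle of θ arcsec spans θ·d AU: s = 0.281 × 268.1 = 75.336 AU.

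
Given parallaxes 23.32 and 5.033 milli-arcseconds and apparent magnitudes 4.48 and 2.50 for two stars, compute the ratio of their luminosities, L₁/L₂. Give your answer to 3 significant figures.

L₁/L₂ = 0.00752

d₁ = 1/p₁ = 1/0.02332″ = 42.882 pc; d₂ = 1/p₂ = 1/0.005033″ = 198.69 pc.
M₁ = m₁ − 5 log₁₀ d₁ + 5 = 4.48 − 8.1614 + 5 = 1.3186.
M₂ = 2.50 − 11.4909 + 5 = -3.9909.
L₁/L₂ = 10^(0.4(M₂ − M₁)) = 10^(0.4 × (-5.3095)) = 10^(-2.12380) = 0.0075197.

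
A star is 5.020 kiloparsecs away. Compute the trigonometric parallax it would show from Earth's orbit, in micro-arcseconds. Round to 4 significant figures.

d = 5.020 kpc = 5020 pc.
p = 1/d = 1/5020 = 0.0001992 arcsec.
= 0.0001992 × 10⁶ = 199.2 μas.

199.2 μas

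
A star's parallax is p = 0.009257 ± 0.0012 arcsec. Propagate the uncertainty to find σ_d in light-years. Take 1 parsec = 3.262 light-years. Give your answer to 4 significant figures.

45.68 ly

d = 1/p, so σ_d = σ_p / p².
σ_d = 0.00120 / (0.009257)² = 0.00120 / 0.000085692 = 14.004 pc = 14.004 × 3.262 ly = 45.681 ly.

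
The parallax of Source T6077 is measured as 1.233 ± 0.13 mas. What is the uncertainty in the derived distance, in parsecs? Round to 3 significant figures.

85.5 pc

d = 1/p, so σ_d = σ_p / p².
σ_d = 0.000130 / (0.001233)² = 0.000130 / 0.0000015203 = 85.509 pc.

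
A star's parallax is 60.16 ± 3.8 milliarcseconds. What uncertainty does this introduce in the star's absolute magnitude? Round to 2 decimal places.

M = m − 5 log₁₀ d + 5 = m + 5 log₁₀ p + 5, so ∂M/∂p = 5/(p ln 10).
σ_M = (5/ln 10) · (σ_p/p) = 2.1715 × 3.8/60.16 = 2.1715 × 0.063165 = 0.13716.

σ_M = 0.14 mag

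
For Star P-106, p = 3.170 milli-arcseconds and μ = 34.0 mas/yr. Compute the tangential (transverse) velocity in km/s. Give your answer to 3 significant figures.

50.8 km/s

d = 1/p = 1/0.003170″ = 315.46 pc.
μ = 34.0 mas/yr = 0.0340 ″/yr.
v_t = 4.74 × μ × d = 4.74 × 0.0340 × 315.46 = 50.84 km/s.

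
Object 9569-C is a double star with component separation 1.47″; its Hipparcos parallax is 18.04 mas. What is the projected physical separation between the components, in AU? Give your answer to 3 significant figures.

d = 1/p = 1/0.01804″ = 55.432 pc.
At distance d (pc), an angle of θ arcsec spans θ·d AU: s = 1.47 × 55.432 = 81.485 AU.

81.5 AU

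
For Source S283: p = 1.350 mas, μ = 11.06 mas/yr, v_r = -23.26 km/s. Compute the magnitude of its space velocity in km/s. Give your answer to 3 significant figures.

45.3 km/s

d = 1/p = 1/0.001350″ = 740.74 pc.
μ = 11.06 mas/yr = 0.01106 ″/yr.
v_t = 4.740 μ d = 4.740 × 0.01106 × 740.74 = 38.833 km/s.
v = √(v_r² + v_t²) = √((-23.26)² + 38.833²) = √2049.03 = 45.266 km/s.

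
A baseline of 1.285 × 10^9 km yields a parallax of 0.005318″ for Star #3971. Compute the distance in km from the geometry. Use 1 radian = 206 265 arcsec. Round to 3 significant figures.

4.98 × 10^16 km

θ = 0.005318″ = 0.005318/206265 = 2.5782 × 10^-8 rad.
d = B/θ = (1.285 × 10^9) / (2.5782 × 10^-8) = 4.9841 × 10^16 km.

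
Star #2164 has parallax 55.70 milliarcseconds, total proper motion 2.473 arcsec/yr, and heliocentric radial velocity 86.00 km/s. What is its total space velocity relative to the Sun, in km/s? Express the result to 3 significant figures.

227 km/s

d = 1/p = 1/0.05570″ = 17.953 pc.
v_t = 4.740 μ d = 4.740 × 2.473 × 17.953 = 210.45 km/s.
v = √(v_r² + v_t²) = √(86.00² + 210.45²) = √51685.2 = 227.34 km/s.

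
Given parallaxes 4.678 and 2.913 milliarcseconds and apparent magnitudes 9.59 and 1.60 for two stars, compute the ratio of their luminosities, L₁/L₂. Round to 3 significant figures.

d₁ = 1/p₁ = 1/0.004678″ = 213.77 pc; d₂ = 1/p₂ = 1/0.002913″ = 343.29 pc.
M₁ = m₁ − 5 log₁₀ d₁ + 5 = 9.59 − 11.6497 + 5 = 2.9403.
M₂ = 1.60 − 12.6783 + 5 = -6.0783.
L₁/L₂ = 10^(0.4(M₂ − M₁)) = 10^(0.4 × (-9.0186)) = 10^(-3.60744) = 0.00024692.

L₁/L₂ = 0.000247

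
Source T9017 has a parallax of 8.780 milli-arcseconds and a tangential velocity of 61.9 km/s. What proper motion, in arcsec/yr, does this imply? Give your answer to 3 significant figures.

0.115 arcsec/yr

d = 1/p = 1/0.008780″ = 113.9 pc.
μ = v_t / (4.74 d) = 61.9 / (4.74 × 113.9) = 61.9 / 539.89 = 0.11465 ″/yr.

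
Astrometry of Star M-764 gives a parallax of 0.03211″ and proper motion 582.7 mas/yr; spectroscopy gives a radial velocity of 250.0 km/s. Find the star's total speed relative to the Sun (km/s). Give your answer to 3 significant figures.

d = 1/p = 1/0.03211″ = 31.143 pc.
μ = 582.7 mas/yr = 0.5827 ″/yr.
v_t = 4.740 μ d = 4.740 × 0.5827 × 31.143 = 86.017 km/s.
v = √(v_r² + v_t²) = √(250.0² + 86.017²) = √69898.9 = 264.38 km/s.

264 km/s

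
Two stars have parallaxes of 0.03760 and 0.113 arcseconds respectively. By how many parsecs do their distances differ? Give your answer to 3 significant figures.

d_A = 1/0.03760″ = 26.596 pc; d_B = 1/0.1130″ = 8.8496 pc.
|d_B − d_A| = |8.8496 − 26.596| = 17.746 pc.

17.7 pc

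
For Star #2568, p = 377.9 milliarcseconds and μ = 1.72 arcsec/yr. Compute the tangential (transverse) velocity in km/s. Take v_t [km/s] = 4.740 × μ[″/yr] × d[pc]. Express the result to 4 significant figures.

d = 1/p = 1/0.3779″ = 2.6462 pc.
v_t = 4.74 × μ × d = 4.74 × 1.72 × 2.6462 = 21.574 km/s.

21.57 km/s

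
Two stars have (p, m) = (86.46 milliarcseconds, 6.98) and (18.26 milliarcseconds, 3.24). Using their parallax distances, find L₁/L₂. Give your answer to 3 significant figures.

L₁/L₂ = 0.00142

d₁ = 1/p₁ = 1/0.08646″ = 11.566 pc; d₂ = 1/p₂ = 1/0.01826″ = 54.765 pc.
M₁ = m₁ − 5 log₁₀ d₁ + 5 = 6.98 − 5.3159 + 5 = 6.6641.
M₂ = 3.24 − 8.6925 + 5 = -0.4525.
L₁/L₂ = 10^(0.4(M₂ − M₁)) = 10^(0.4 × (-7.1166)) = 10^(-2.84664) = 0.0014235.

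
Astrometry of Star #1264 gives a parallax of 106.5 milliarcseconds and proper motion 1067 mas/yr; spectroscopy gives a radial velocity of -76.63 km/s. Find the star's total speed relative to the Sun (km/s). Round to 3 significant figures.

90.2 km/s

d = 1/p = 1/0.1065″ = 9.3897 pc.
μ = 1067 mas/yr = 1.067 ″/yr.
v_t = 4.740 μ d = 4.740 × 1.067 × 9.3897 = 47.489 km/s.
v = √(v_r² + v_t²) = √((-76.63)² + 47.489²) = √8127.36 = 90.152 km/s.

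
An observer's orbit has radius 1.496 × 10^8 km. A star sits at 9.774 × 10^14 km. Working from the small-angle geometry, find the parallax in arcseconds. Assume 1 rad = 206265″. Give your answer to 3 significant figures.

θ ≈ B/d = (1.496 × 10^8) / (9.774 × 10^14) = 1.5306 × 10^-7 rad.
In arcseconds: 1.5306 × 10^-7 × 206265 = 0.031571″.

0.0316 arcsec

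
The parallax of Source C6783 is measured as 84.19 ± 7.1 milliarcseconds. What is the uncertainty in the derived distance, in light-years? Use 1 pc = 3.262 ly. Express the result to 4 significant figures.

d = 1/p, so σ_d = σ_p / p².
σ_d = 0.00710 / (0.08419)² = 0.00710 / 0.007088 = 1.0017 pc = 1.0017 × 3.262 ly = 3.2675 ly.

3.268 ly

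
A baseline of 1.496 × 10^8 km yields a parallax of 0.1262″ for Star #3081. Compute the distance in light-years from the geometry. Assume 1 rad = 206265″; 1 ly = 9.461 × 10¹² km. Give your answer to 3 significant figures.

θ = 0.1262″ = 0.1262/206265 = 6.1183 × 10^-7 rad.
d = B/θ = (1.496 × 10^8) / (6.1183 × 10^-7) = 2.4451 × 10^14 km = (2.4451 × 10^14) / (9.461 × 10^12) ly = 25.844 ly.

25.8 ly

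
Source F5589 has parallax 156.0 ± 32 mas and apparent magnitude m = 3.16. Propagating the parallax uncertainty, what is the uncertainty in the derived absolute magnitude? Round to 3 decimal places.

σ_M = 0.445 mag

M = m − 5 log₁₀ d + 5 = m + 5 log₁₀ p + 5, so ∂M/∂p = 5/(p ln 10).
σ_M = (5/ln 10) · (σ_p/p) = 2.1715 × 32/156.0 = 2.1715 × 0.20513 = 0.44544.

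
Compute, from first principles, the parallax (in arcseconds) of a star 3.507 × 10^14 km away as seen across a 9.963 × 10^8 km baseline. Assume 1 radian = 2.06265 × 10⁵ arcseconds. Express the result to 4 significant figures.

θ ≈ B/d = (9.963 × 10^8) / (3.507 × 10^14) = 2.8409 × 10^-6 rad.
In arcseconds: 2.8409 × 10^-6 × 206265 = 0.58598″.

0.5860 arcsec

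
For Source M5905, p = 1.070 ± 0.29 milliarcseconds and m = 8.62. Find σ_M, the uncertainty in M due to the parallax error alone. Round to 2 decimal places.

M = m − 5 log₁₀ d + 5 = m + 5 log₁₀ p + 5, so ∂M/∂p = 5/(p ln 10).
σ_M = (5/ln 10) · (σ_p/p) = 2.1715 × 0.29/1.070 = 2.1715 × 0.27103 = 0.58854.

σ_M = 0.59 mag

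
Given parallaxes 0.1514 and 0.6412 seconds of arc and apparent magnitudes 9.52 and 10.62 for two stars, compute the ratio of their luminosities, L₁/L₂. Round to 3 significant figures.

d₁ = 1/p₁ = 1/0.1514″ = 6.605 pc; d₂ = 1/p₂ = 1/0.6412″ = 1.5596 pc.
M₁ = m₁ − 5 log₁₀ d₁ + 5 = 9.52 − 4.0994 + 5 = 10.4206.
M₂ = 10.62 − 0.9651 + 5 = 14.6549.
L₁/L₂ = 10^(0.4(M₂ − M₁)) = 10^(0.4 × 4.2343) = 10^1.69372 = 49.399.

L₁/L₂ = 49.4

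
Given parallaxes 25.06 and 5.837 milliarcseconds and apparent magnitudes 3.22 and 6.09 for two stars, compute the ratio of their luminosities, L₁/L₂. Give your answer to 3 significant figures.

L₁/L₂ = 0.763

d₁ = 1/p₁ = 1/0.02506″ = 39.904 pc; d₂ = 1/p₂ = 1/0.005837″ = 171.32 pc.
M₁ = m₁ − 5 log₁₀ d₁ + 5 = 3.22 − 8.0051 + 5 = 0.2149.
M₂ = 6.09 − 11.1690 + 5 = -0.0790.
L₁/L₂ = 10^(0.4(M₂ − M₁)) = 10^(0.4 × (-0.2939)) = 10^(-0.11756) = 0.76285.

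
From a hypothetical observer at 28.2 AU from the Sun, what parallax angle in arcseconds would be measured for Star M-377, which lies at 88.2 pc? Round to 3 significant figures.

0.320 arcsec

p (arcsec) = B (AU) / d (pc).
p = 28.2 / 88.2 = 0.31973 arcsec.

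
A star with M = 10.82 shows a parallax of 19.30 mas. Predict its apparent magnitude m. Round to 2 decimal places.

m = 14.39

d = 1/p = 1/0.01930″ = 51.813 pc.
m − M = 5 log₁₀ d − 5 = 5 log₁₀(51.813) − 5 = 8.5722 − 5 = 3.5722.
m = M + (m − M) = 10.82 + 3.5722 = 14.39.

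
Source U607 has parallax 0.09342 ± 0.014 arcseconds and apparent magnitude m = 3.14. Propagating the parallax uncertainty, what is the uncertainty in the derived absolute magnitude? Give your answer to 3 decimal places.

M = m − 5 log₁₀ d + 5 = m + 5 log₁₀ p + 5, so ∂M/∂p = 5/(p ln 10).
σ_M = (5/ln 10) · (σ_p/p) = 2.1715 × 0.014/0.09342 = 2.1715 × 0.14986 = 0.32542.

σ_M = 0.325 mag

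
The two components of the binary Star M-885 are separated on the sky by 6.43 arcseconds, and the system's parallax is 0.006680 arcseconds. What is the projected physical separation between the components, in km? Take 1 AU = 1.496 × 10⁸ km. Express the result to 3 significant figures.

1.44 × 10^11 km

d = 1/p = 1/0.006680″ = 149.7 pc.
At distance d (pc), an angle of θ arcsec spans θ·d AU: s = 6.43 × 149.7 = 962.57 AU.
= 962.57 × 1.496 × 10⁸ km = 1.4400 × 10^11 km.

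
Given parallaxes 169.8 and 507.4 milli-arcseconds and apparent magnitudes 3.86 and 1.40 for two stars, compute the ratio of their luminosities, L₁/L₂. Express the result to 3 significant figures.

L₁/L₂ = 0.926

d₁ = 1/p₁ = 1/0.1698″ = 5.8893 pc; d₂ = 1/p₂ = 1/0.5074″ = 1.9708 pc.
M₁ = m₁ − 5 log₁₀ d₁ + 5 = 3.86 − 3.8503 + 5 = 5.0097.
M₂ = 1.40 − 1.4732 + 5 = 4.9268.
L₁/L₂ = 10^(0.4(M₂ − M₁)) = 10^(0.4 × (-0.0829)) = 10^(-0.03316) = 0.92649.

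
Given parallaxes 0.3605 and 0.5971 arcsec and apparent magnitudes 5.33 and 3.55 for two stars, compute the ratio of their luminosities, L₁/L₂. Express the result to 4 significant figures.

L₁/L₂ = 0.5325

d₁ = 1/p₁ = 1/0.3605″ = 2.7739 pc; d₂ = 1/p₂ = 1/0.5971″ = 1.6748 pc.
M₁ = m₁ − 5 log₁₀ d₁ + 5 = 5.33 − 2.2155 + 5 = 8.1145.
M₂ = 3.55 − 1.1198 + 5 = 7.4302.
L₁/L₂ = 10^(0.4(M₂ − M₁)) = 10^(0.4 × (-0.6843)) = 10^(-0.27372) = 0.53245.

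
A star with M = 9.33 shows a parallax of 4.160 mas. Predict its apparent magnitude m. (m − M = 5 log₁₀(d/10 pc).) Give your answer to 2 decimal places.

d = 1/p = 1/0.004160″ = 240.38 pc.
m − M = 5 log₁₀ d − 5 = 5 log₁₀(240.38) − 5 = 11.9045 − 5 = 6.9045.
m = M + (m − M) = 9.33 + 6.9045 = 16.23.

m = 16.23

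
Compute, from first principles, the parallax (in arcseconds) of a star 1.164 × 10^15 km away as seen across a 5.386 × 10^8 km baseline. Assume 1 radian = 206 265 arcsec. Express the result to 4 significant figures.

0.09544 arcsec

θ ≈ B/d = (5.386 × 10^8) / (1.164 × 10^15) = 4.6271 × 10^-7 rad.
In arcseconds: 4.6271 × 10^-7 × 206265 = 0.095441″.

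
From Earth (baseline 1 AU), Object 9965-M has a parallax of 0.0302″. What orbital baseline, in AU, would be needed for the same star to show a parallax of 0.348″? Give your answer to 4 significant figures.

Parallax scales linearly with baseline: p ∝ B, so B = p_target / p_Earth × 1 AU.
B = 0.348 / 0.0302 = 11.523 AU.

11.52 AU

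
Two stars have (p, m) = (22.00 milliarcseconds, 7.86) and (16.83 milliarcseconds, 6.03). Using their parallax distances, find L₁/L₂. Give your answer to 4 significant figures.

d₁ = 1/p₁ = 1/0.02200″ = 45.455 pc; d₂ = 1/p₂ = 1/0.01683″ = 59.418 pc.
M₁ = m₁ − 5 log₁₀ d₁ + 5 = 7.86 − 8.2879 + 5 = 4.5721.
M₂ = 6.03 − 8.8696 + 5 = 2.1604.
L₁/L₂ = 10^(0.4(M₂ − M₁)) = 10^(0.4 × (-2.4117)) = 10^(-0.96468) = 0.10847.

L₁/L₂ = 0.1085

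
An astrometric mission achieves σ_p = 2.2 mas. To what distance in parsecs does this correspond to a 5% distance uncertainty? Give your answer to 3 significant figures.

22.7 pc

σ_d/d = σ_p/p, so the condition is σ_p/p ≤ 0.05, i.e. p ≥ σ_p/0.05.
p_min = 2.2/0.05 = 44 mas = 0.044 arcsec.
d_max = 1/p_min = 1/0.044 = 22.727 pc.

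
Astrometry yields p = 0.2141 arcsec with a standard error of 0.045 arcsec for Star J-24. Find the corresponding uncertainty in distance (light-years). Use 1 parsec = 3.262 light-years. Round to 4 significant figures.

d = 1/p, so σ_d = σ_p / p².
σ_d = 0.0450 / (0.2141)² = 0.0450 / 0.045839 = 0.9817 pc = 0.9817 × 3.262 ly = 3.2023 ly.

3.202 ly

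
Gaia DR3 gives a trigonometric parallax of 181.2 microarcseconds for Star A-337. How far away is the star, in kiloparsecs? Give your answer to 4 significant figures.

5.519 kpc

p = 181.2 microarcseconds = 0.0001812 arcsec.
d = 1/p = 1/0.0001812 = 5518.8 pc.
= 5.5188 kpc.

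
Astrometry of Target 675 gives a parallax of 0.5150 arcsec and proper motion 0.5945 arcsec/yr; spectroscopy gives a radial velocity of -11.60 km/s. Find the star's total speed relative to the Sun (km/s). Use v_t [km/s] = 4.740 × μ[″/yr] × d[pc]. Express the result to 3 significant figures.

d = 1/p = 1/0.5150″ = 1.9417 pc.
v_t = 4.740 μ d = 4.740 × 0.5945 × 1.9417 = 5.4716 km/s.
v = √(v_r² + v_t²) = √((-11.60)² + 5.4716²) = √164.498 = 12.826 km/s.

12.8 km/s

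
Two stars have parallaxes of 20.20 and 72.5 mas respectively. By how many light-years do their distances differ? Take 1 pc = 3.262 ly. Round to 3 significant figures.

116 ly

d_A = 1/0.02020″ = 49.505 pc; d_B = 1/0.07250″ = 13.793 pc.
|d_B − d_A| = |13.793 − 49.505| = 35.712 pc = 35.712 × 3.262 ly = 116.49 ly.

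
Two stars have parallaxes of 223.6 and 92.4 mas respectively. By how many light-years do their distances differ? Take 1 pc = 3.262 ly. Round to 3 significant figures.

20.7 ly

d_A = 1/0.2236″ = 4.4723 pc; d_B = 1/0.09240″ = 10.823 pc.
|d_B − d_A| = |10.823 − 4.4723| = 6.3507 pc = 6.3507 × 3.262 ly = 20.716 ly.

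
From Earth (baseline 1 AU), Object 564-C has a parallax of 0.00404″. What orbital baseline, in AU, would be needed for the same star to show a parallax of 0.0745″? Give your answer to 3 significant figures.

Parallax scales linearly with baseline: p ∝ B, so B = p_target / p_Earth × 1 AU.
B = 0.0745 / 0.00404 = 18.441 AU.

18.4 AU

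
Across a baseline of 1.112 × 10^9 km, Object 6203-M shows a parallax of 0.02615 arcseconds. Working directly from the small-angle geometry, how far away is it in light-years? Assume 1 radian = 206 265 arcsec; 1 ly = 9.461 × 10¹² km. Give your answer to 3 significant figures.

927 ly

θ = 0.02615″ = 0.02615/206265 = 1.2678 × 10^-7 rad.
d = B/θ = (1.112 × 10^9) / (1.2678 × 10^-7) = 8.7711 × 10^15 km = (8.7711 × 10^15) / (9.461 × 10^12) ly = 927.08 ly.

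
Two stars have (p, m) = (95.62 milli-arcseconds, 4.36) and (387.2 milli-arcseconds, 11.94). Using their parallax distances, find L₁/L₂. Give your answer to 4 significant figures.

L₁/L₂ = 17650

d₁ = 1/p₁ = 1/0.09562″ = 10.458 pc; d₂ = 1/p₂ = 1/0.3872″ = 2.5826 pc.
M₁ = m₁ − 5 log₁₀ d₁ + 5 = 4.36 − 5.0972 + 5 = 4.2628.
M₂ = 11.94 − 2.0603 + 5 = 14.8797.
L₁/L₂ = 10^(0.4(M₂ − M₁)) = 10^(0.4 × 10.6169) = 10^4.24676 = 17651.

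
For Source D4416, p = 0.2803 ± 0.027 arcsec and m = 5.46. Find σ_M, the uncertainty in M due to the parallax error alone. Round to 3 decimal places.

σ_M = 0.209 mag

M = m − 5 log₁₀ d + 5 = m + 5 log₁₀ p + 5, so ∂M/∂p = 5/(p ln 10).
σ_M = (5/ln 10) · (σ_p/p) = 2.1715 × 0.027/0.2803 = 2.1715 × 0.096325 = 0.20917.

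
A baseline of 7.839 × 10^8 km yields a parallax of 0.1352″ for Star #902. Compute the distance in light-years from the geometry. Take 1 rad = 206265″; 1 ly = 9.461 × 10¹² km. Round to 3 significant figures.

126 ly

θ = 0.1352″ = 0.1352/206265 = 6.5547 × 10^-7 rad.
d = B/θ = (7.839 × 10^8) / (6.5547 × 10^-7) = 1.1959 × 10^15 km = (1.1959 × 10^15) / (9.461 × 10^12) ly = 126.4 ly.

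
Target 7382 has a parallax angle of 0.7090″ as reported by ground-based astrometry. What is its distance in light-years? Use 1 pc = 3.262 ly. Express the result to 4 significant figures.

4.601 light years

d = 1/p = 1/0.7090 = 1.4104 pc.
In light-years: 1.4104 × 3.262 = 4.6007 ly.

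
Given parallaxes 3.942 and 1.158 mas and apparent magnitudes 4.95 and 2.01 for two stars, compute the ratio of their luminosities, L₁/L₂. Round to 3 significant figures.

L₁/L₂ = 0.00575

d₁ = 1/p₁ = 1/0.003942″ = 253.68 pc; d₂ = 1/p₂ = 1/0.001158″ = 863.56 pc.
M₁ = m₁ − 5 log₁₀ d₁ + 5 = 4.95 − 12.0214 + 5 = -2.0714.
M₂ = 2.01 − 14.6815 + 5 = -7.6715.
L₁/L₂ = 10^(0.4(M₂ − M₁)) = 10^(0.4 × (-5.6001)) = 10^(-2.24004) = 0.0057539.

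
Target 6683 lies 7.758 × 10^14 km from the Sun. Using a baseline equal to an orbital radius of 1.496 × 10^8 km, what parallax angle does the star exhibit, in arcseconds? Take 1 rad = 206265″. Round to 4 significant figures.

0.03977 arcsec

θ ≈ B/d = (1.496 × 10^8) / (7.758 × 10^14) = 1.9283 × 10^-7 rad.
In arcseconds: 1.9283 × 10^-7 × 206265 = 0.039774″.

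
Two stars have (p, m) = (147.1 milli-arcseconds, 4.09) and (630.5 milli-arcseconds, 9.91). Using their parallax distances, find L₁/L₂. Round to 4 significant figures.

L₁/L₂ = 3910

d₁ = 1/p₁ = 1/0.1471″ = 6.7981 pc; d₂ = 1/p₂ = 1/0.6305″ = 1.586 pc.
M₁ = m₁ − 5 log₁₀ d₁ + 5 = 4.09 − 4.1619 + 5 = 4.9281.
M₂ = 9.91 − 1.0015 + 5 = 13.9085.
L₁/L₂ = 10^(0.4(M₂ − M₁)) = 10^(0.4 × 8.9804) = 10^3.59216 = 3909.8.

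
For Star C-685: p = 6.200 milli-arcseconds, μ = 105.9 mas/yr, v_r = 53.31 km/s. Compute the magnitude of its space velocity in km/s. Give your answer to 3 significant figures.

d = 1/p = 1/0.006200″ = 161.29 pc.
μ = 105.9 mas/yr = 0.1059 ″/yr.
v_t = 4.740 μ d = 4.740 × 0.1059 × 161.29 = 80.962 km/s.
v = √(v_r² + v_t²) = √(53.31² + 80.962²) = √9396.8 = 96.937 km/s.

96.9 km/s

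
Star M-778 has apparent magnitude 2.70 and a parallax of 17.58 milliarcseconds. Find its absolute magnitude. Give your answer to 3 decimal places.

M = -1.075

d = 1/p = 1/0.01758″ = 56.883 pc.
m − M = 5 log₁₀(56.883) − 5 = 8.7749 − 5 = 3.7749.
M = m − (m − M) = 2.70 − 3.7749 = -1.075.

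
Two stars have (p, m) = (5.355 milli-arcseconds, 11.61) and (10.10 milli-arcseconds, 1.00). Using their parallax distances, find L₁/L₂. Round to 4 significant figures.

L₁/L₂ = 0.0002028

d₁ = 1/p₁ = 1/0.005355″ = 186.74 pc; d₂ = 1/p₂ = 1/0.01010″ = 99.01 pc.
M₁ = m₁ − 5 log₁₀ d₁ + 5 = 11.61 − 11.3562 + 5 = 5.2538.
M₂ = 1.00 − 9.9784 + 5 = -3.9784.
L₁/L₂ = 10^(0.4(M₂ − M₁)) = 10^(0.4 × (-9.2322)) = 10^(-3.69288) = 0.00020282.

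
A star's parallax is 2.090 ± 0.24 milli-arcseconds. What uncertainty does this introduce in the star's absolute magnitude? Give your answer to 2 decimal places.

M = m − 5 log₁₀ d + 5 = m + 5 log₁₀ p + 5, so ∂M/∂p = 5/(p ln 10).
σ_M = (5/ln 10) · (σ_p/p) = 2.1715 × 0.24/2.090 = 2.1715 × 0.11483 = 0.24935.

σ_M = 0.25 mag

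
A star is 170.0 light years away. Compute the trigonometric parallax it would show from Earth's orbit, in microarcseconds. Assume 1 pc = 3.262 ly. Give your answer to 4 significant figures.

19190 μas

d = 170.0 ly ÷ 3.262 = 52.115 pc.
p = 1/d = 1/52.115 = 0.019188 arcsec.
= 0.019188 × 10⁶ = 19188 μas.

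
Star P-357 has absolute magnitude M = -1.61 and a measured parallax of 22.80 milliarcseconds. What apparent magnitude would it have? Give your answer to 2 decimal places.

m = 1.60

d = 1/p = 1/0.02280″ = 43.86 pc.
m − M = 5 log₁₀ d − 5 = 5 log₁₀(43.86) − 5 = 8.2103 − 5 = 3.2103.
m = M + (m − M) = -1.61 + 3.2103 = 1.60.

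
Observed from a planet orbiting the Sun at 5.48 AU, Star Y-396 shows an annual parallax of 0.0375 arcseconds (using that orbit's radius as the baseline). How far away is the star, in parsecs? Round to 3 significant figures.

With baseline B (in AU) and parallax p (in arcsec), d = B/p parsecs.
d = 5.48 / 0.0375 = 146.13 pc.

146 pc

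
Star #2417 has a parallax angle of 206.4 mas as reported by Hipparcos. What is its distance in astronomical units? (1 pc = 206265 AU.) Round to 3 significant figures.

p = 206.4 mas = 0.2064 arcsec.
d = 1/p = 1/0.2064 = 4.845 pc.
In AU: 4.845 × 206265 = 9.9935 × 10^5 AU.

999000 AU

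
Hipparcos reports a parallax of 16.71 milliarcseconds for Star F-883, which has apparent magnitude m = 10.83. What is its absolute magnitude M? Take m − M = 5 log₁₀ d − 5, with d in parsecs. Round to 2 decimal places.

d = 1/p = 1/0.01671″ = 59.844 pc.
m − M = 5 log₁₀(59.844) − 5 = 8.8851 − 5 = 3.8851.
M = m − (m − M) = 10.83 − 3.8851 = 6.94.

M = 6.94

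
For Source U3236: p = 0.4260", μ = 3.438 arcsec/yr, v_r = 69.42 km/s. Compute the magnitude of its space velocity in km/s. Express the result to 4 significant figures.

d = 1/p = 1/0.4260″ = 2.3474 pc.
v_t = 4.740 μ d = 4.740 × 3.438 × 2.3474 = 38.254 km/s.
v = √(v_r² + v_t²) = √(69.42² + 38.254²) = √6282.5 = 79.262 km/s.

79.26 km/s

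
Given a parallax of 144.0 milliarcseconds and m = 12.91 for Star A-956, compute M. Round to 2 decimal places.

M = 13.70

d = 1/p = 1/0.1440″ = 6.9444 pc.
m − M = 5 log₁₀(6.9444) − 5 = 4.2082 − 5 = -0.7918.
M = m − (m − M) = 12.91 − (-0.7918) = 13.70.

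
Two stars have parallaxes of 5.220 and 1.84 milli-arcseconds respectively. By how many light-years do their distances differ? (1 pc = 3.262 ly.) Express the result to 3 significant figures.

d_A = 1/0.005220″ = 191.57 pc; d_B = 1/0.001840″ = 543.48 pc.
|d_B − d_A| = |543.48 − 191.57| = 351.91 pc = 351.91 × 3.262 ly = 1147.9 ly.

1150 ly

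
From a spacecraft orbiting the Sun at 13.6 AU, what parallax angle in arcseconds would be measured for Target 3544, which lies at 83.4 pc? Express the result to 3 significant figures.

0.163 arcsec

p (arcsec) = B (AU) / d (pc).
p = 13.6 / 83.4 = 0.16307 arcsec.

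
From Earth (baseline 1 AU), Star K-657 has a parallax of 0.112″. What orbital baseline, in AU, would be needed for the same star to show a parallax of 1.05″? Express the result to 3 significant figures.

Parallax scales linearly with baseline: p ∝ B, so B = p_target / p_Earth × 1 AU.
B = 1.05 / 0.112 = 9.375 AU.

9.38 AU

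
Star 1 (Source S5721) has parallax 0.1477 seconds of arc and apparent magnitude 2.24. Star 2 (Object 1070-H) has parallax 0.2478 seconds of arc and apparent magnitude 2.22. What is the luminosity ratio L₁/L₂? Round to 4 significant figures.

L₁/L₂ = 2.763

d₁ = 1/p₁ = 1/0.1477″ = 6.7705 pc; d₂ = 1/p₂ = 1/0.2478″ = 4.0355 pc.
M₁ = m₁ − 5 log₁₀ d₁ + 5 = 2.24 − 4.1531 + 5 = 3.0869.
M₂ = 2.22 − 3.0295 + 5 = 4.1905.
L₁/L₂ = 10^(0.4(M₂ − M₁)) = 10^(0.4 × 1.1036) = 10^0.44144 = 2.7634.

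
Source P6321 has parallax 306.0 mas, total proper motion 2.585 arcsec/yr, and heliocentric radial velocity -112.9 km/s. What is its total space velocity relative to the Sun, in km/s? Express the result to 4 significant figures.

119.8 km/s

d = 1/p = 1/0.3060″ = 3.268 pc.
v_t = 4.740 μ d = 4.740 × 2.585 × 3.268 = 40.042 km/s.
v = √(v_r² + v_t²) = √((-112.9)² + 40.042²) = √14349.8 = 119.79 km/s.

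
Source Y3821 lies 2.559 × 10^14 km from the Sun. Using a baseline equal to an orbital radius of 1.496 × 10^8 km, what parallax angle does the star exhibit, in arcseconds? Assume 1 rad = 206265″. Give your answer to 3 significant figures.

θ ≈ B/d = (1.496 × 10^8) / (2.559 × 10^14) = 5.8460 × 10^-7 rad.
In arcseconds: 5.8460 × 10^-7 × 206265 = 0.12058″.

0.121 arcsec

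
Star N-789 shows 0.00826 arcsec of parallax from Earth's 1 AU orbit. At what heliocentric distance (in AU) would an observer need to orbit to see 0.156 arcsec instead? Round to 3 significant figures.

18.9 AU

Parallax scales linearly with baseline: p ∝ B, so B = p_target / p_Earth × 1 AU.
B = 0.156 / 0.00826 = 18.886 AU.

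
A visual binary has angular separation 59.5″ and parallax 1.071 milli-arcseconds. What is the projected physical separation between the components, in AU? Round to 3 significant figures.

d = 1/p = 1/0.001071″ = 933.71 pc.
At distance d (pc), an angle of θ arcsec spans θ·d AU: s = 59.5 × 933.71 = 55556 AU.

55600 AU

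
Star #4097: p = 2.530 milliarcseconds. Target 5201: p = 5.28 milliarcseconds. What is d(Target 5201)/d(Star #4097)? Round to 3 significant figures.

Since d = 1/p, d_B/d_A = p_A/p_B.
= 2.530 / 5.28 = 0.47917.

0.479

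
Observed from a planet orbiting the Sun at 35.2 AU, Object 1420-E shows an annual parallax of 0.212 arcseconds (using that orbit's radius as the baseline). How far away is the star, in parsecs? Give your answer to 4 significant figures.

With baseline B (in AU) and parallax p (in arcsec), d = B/p parsecs.
d = 35.2 / 0.212 = 166.04 pc.

166.0 pc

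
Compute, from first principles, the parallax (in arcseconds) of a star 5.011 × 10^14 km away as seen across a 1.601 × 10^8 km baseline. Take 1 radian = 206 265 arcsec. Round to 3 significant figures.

0.0659 arcsec

θ ≈ B/d = (1.601 × 10^8) / (5.011 × 10^14) = 3.1950 × 10^-7 rad.
In arcseconds: 3.1950 × 10^-7 × 206265 = 0.065902″.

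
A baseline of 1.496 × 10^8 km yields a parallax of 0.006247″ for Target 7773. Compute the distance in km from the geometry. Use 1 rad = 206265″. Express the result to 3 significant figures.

θ = 0.006247″ = 0.006247/206265 = 3.0286 × 10^-8 rad.
d = B/θ = (1.496 × 10^8) / (3.0286 × 10^-8) = 4.9396 × 10^15 km.

4.94 × 10^15 km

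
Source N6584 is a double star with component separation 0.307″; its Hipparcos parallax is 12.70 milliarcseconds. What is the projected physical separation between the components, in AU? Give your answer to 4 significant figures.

24.17 AU

d = 1/p = 1/0.01270″ = 78.74 pc.
At distance d (pc), an angle of θ arcsec spans θ·d AU: s = 0.307 × 78.74 = 24.173 AU.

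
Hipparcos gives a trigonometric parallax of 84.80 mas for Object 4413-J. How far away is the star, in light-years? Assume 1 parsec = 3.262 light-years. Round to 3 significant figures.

38.5 light years

p = 84.80 mas = 0.08480 arcsec.
d = 1/p = 1/0.08480 = 11.792 pc.
In light-years: 11.792 × 3.262 = 38.466 ly.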